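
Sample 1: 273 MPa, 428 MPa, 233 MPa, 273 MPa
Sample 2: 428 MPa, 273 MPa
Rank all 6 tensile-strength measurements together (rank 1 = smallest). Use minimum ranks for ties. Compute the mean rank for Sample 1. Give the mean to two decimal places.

Sorted (ascending): 233, 273, 273, 273, 428, 428
The 3 values of 273 occupy positions 2–4 → each gets rank 2.
The 2 values of 428 occupy positions 5–6 → each gets rank 5.
Sample 1 values → pooled ranks: 273→2, 428→5, 233→1, 273→2
Mean rank = (2 + 5 + 1 + 2) / 4 = 2.50

2.50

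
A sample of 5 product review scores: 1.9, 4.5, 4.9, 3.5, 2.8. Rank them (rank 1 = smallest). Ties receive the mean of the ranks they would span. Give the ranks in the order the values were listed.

Sorted (ascending): 1.9, 2.8, 3.5, 4.5, 4.9
No ties — each value takes its position as its rank.

1, 4, 5, 3, 2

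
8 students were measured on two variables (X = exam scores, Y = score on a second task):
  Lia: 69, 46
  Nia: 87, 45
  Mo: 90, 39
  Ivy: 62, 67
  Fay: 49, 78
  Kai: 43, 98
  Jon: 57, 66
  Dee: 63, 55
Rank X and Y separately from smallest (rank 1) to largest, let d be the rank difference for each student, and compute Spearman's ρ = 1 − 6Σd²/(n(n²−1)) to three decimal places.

Ranks of variable 1: 6, 7, 8, 4, 2, 1, 3, 5
Ranks of variable 2: 3, 2, 1, 6, 7, 8, 5, 4
d = r₁ − r₂: 3, 5, 7, -2, -5, -7, -2, 1
d²: 9, 25, 49, 4, 25, 49, 4, 1; Σd² = 166
ρ = 1 − 6·166/(8·63) = 1 − 996/504 = -0.976

-0.976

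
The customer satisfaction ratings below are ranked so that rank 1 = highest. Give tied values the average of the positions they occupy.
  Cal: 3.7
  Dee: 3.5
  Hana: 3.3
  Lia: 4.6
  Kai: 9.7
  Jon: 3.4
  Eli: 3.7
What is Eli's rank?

3.5

Sorted (descending): 9.7, 4.6, 3.7, 3.7, 3.5, 3.4, 3.3
The 2 values of 3.7 occupy positions 3–4 → average rank (3+4)/2 = 3.5.
Eli has value 3.7 → rank 3.5.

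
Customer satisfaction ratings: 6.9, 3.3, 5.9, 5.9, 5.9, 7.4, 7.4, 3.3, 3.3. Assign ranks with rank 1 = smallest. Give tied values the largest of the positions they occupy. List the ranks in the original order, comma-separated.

Sorted (ascending): 3.3, 3.3, 3.3, 5.9, 5.9, 5.9, 6.9, 7.4, 7.4
The 3 values of 3.3 occupy positions 1–3 → each gets rank 3.
The 3 values of 5.9 occupy positions 4–6 → each gets rank 6.
The 2 values of 7.4 occupy positions 8–9 → each gets rank 9.

7, 3, 6, 6, 6, 9, 9, 3, 3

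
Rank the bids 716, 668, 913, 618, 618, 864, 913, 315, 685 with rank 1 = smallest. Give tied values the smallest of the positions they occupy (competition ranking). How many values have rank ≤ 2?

Sorted (ascending): 315, 618, 618, 668, 685, 716, 864, 913, 913
The 2 values of 618 occupy positions 2–3 → each gets rank 2.
The 2 values of 913 occupy positions 8–9 → each gets rank 8.
Ranks ≤ 2: {1, 2, 2} → 3 values.

3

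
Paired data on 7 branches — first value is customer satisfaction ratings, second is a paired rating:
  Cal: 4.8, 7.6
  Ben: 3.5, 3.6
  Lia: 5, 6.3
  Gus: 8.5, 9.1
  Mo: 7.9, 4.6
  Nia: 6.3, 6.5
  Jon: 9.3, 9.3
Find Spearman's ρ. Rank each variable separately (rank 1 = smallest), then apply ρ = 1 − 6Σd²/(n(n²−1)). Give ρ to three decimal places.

0.679

Ranks of variable 1: 2, 1, 3, 6, 5, 4, 7
Ranks of variable 2: 5, 1, 3, 6, 2, 4, 7
d = r₁ − r₂: -3, 0, 0, 0, 3, 0, 0
d²: 9, 0, 0, 0, 9, 0, 0; Σd² = 18
ρ = 1 − 6·18/(7·48) = 1 − 108/336 = 0.679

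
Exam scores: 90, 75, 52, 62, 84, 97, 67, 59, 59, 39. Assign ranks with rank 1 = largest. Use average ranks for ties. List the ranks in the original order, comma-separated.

Sorted (descending): 97, 90, 84, 75, 67, 62, 59, 59, 52, 39
The 2 values of 59 occupy positions 7–8 → average rank (7+8)/2 = 7.5.

2, 4, 9, 6, 3, 1, 5, 7.5, 7.5, 10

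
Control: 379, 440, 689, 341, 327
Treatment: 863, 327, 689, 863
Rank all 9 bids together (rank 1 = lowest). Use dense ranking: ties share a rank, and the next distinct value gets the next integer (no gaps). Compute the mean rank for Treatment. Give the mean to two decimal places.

Sorted (ascending): 327, 327, 341, 379, 440, 689, 689, 863, 863
The 2 values of 327 share dense rank 1.
The 2 values of 689 share dense rank 5.
The 2 values of 863 share dense rank 6.
Remaining distinct values take the next consecutive integers.
Treatment values → pooled ranks: 863→6, 327→1, 689→5, 863→6
Mean rank = (6 + 1 + 5 + 6) / 4 = 4.50

4.50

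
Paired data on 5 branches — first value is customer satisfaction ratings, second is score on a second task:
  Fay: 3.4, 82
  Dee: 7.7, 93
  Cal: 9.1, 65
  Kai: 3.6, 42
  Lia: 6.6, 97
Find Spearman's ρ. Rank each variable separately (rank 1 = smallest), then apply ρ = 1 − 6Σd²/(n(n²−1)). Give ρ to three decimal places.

0.100

Ranks of variable 1: 1, 4, 5, 2, 3
Ranks of variable 2: 3, 4, 2, 1, 5
d = r₁ − r₂: -2, 0, 3, 1, -2
d²: 4, 0, 9, 1, 4; Σd² = 18
ρ = 1 − 6·18/(5·24) = 1 − 108/120 = 0.100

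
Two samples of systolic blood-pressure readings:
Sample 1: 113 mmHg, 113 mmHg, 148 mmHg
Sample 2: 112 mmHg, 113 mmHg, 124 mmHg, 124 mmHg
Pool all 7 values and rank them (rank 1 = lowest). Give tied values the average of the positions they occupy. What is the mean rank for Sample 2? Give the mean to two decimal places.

Sorted (ascending): 112, 113, 113, 113, 124, 124, 148
The 3 values of 113 occupy positions 2–4 → average rank 3.
The 2 values of 124 occupy positions 5–6 → average rank (5+6)/2 = 5.5.
Sample 2 values → pooled ranks: 112→1, 113→3, 124→5.5, 124→5.5
Mean rank = (1 + 3 + 5.5 + 5.5) / 4 = 3.75

3.75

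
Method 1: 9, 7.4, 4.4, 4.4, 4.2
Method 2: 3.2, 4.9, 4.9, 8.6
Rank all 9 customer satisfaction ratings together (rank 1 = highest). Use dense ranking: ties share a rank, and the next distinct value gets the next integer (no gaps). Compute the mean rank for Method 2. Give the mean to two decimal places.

4.25

Sorted (descending): 9, 8.6, 7.4, 4.9, 4.9, 4.4, 4.4, 4.2, 3.2
The 2 values of 4.9 share dense rank 4.
The 2 values of 4.4 share dense rank 5.
Remaining distinct values take the next consecutive integers.
Method 2 values → pooled ranks: 3.2→7, 4.9→4, 4.9→4, 8.6→2
Mean rank = (7 + 4 + 4 + 2) / 4 = 4.25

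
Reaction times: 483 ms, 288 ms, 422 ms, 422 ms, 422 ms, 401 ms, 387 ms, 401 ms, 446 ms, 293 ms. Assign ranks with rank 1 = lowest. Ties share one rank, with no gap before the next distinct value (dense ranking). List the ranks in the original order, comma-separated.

Sorted (ascending): 288, 293, 387, 401, 401, 422, 422, 422, 446, 483
The 2 values of 401 share dense rank 4.
The 3 values of 422 share dense rank 5.
Remaining distinct values take the next consecutive integers.

7, 1, 5, 5, 5, 4, 3, 4, 6, 2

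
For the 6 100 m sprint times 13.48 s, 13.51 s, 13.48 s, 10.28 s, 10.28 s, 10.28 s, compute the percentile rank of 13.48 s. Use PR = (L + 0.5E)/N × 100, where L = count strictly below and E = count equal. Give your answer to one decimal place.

N = 6.
Strictly below 13.48: 3. Equal to 13.48: 2.
PR = (3 + 0.5·2)/6 × 100 = 66.7

66.7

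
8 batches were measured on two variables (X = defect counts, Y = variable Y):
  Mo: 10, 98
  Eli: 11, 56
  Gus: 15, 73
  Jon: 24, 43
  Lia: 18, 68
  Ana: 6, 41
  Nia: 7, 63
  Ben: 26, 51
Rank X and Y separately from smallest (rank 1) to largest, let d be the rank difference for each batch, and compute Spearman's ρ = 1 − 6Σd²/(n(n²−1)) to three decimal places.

Ranks of variable 1: 3, 4, 5, 7, 6, 1, 2, 8
Ranks of variable 2: 8, 4, 7, 2, 6, 1, 5, 3
d = r₁ − r₂: -5, 0, -2, 5, 0, 0, -3, 5
d²: 25, 0, 4, 25, 0, 0, 9, 25; Σd² = 88
ρ = 1 − 6·88/(8·63) = 1 − 528/504 = -0.048

-0.048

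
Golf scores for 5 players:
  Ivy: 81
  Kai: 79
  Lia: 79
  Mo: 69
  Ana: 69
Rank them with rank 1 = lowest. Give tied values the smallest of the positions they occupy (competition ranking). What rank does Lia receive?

3

Sorted (ascending): 69, 69, 79, 79, 81
The 2 values of 69 occupy positions 1–2 → each gets rank 1.
The 2 values of 79 occupy positions 3–4 → each gets rank 3.
Lia has value 79 → rank 3.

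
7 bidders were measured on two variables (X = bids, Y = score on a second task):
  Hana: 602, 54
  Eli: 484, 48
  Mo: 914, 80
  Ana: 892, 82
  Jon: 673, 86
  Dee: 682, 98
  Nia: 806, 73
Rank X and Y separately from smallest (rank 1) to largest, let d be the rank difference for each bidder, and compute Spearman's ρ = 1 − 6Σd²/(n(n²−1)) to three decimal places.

Ranks of variable 1: 2, 1, 7, 6, 3, 4, 5
Ranks of variable 2: 2, 1, 4, 5, 6, 7, 3
d = r₁ − r₂: 0, 0, 3, 1, -3, -3, 2
d²: 0, 0, 9, 1, 9, 9, 4; Σd² = 32
ρ = 1 − 6·32/(7·48) = 1 − 192/336 = 0.429

0.429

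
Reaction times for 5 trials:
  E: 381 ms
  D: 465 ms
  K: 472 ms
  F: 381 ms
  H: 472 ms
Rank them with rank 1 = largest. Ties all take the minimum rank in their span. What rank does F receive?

Sorted (descending): 472, 472, 465, 381, 381
The 2 values of 472 occupy positions 1–2 → each gets rank 1.
The 2 values of 381 occupy positions 4–5 → each gets rank 4.
F has value 381 ms → rank 4.

4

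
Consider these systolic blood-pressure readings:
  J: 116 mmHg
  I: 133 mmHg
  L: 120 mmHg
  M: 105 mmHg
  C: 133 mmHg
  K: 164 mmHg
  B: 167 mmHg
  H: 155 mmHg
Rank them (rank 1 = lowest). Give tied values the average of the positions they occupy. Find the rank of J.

2

Sorted (ascending): 105, 116, 120, 133, 133, 155, 164, 167
The 2 values of 133 occupy positions 4–5 → average rank (4+5)/2 = 4.5.
J has value 116 mmHg → rank 2.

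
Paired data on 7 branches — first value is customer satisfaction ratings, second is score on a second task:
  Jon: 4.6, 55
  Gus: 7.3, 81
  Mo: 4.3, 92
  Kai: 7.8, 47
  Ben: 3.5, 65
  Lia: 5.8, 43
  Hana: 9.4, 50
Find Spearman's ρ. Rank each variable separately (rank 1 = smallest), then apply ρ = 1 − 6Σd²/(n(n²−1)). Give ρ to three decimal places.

Ranks of variable 1: 3, 5, 2, 6, 1, 4, 7
Ranks of variable 2: 4, 6, 7, 2, 5, 1, 3
d = r₁ − r₂: -1, -1, -5, 4, -4, 3, 4
d²: 1, 1, 25, 16, 16, 9, 16; Σd² = 84
ρ = 1 − 6·84/(7·48) = 1 − 504/336 = -0.500

-0.500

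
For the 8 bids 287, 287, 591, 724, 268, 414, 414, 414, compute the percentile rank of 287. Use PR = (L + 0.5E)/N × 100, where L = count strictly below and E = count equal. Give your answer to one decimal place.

N = 8.
Strictly below 287: 1. Equal to 287: 2.
PR = (1 + 0.5·2)/8 × 100 = 25.0

25.0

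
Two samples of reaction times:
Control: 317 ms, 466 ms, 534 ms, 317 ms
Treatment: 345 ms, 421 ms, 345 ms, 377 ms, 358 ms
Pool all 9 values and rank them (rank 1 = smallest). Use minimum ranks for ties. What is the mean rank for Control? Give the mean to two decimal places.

Sorted (ascending): 317, 317, 345, 345, 358, 377, 421, 466, 534
The 2 values of 317 occupy positions 1–2 → each gets rank 1.
The 2 values of 345 occupy positions 3–4 → each gets rank 3.
Control values → pooled ranks: 317→1, 466→8, 534→9, 317→1
Mean rank = (1 + 8 + 9 + 1) / 4 = 4.75

4.75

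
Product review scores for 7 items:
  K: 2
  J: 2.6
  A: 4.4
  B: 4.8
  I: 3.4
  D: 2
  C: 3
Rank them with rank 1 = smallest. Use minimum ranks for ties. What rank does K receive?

Sorted (ascending): 2, 2, 2.6, 3, 3.4, 4.4, 4.8
The 2 values of 2 occupy positions 1–2 → each gets rank 1.
K has value 2 → rank 1.

1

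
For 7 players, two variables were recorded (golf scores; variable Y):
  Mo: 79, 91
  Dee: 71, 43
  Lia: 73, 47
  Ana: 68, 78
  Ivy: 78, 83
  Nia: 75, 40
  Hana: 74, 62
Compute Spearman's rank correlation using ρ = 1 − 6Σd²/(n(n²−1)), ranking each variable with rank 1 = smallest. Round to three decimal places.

0.429

Ranks of variable 1: 7, 2, 3, 1, 6, 5, 4
Ranks of variable 2: 7, 2, 3, 5, 6, 1, 4
d = r₁ − r₂: 0, 0, 0, -4, 0, 4, 0
d²: 0, 0, 0, 16, 0, 16, 0; Σd² = 32
ρ = 1 − 6·32/(7·48) = 1 − 192/336 = 0.429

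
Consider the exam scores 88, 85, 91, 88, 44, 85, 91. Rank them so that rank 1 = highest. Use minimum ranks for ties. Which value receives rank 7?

44

Sorted (descending): 91, 91, 88, 88, 85, 85, 44
The 2 values of 91 occupy positions 1–2 → each gets rank 1.
The 2 values of 88 occupy positions 3–4 → each gets rank 3.
The 2 values of 85 occupy positions 5–6 → each gets rank 5.
Rank 7 → value 44.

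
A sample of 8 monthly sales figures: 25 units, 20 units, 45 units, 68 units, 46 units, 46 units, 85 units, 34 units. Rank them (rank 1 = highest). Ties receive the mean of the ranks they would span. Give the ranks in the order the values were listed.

Sorted (descending): 85, 68, 46, 46, 45, 34, 25, 20
The 2 values of 46 occupy positions 3–4 → average rank (3+4)/2 = 3.5.

7, 8, 5, 2, 3.5, 3.5, 1, 6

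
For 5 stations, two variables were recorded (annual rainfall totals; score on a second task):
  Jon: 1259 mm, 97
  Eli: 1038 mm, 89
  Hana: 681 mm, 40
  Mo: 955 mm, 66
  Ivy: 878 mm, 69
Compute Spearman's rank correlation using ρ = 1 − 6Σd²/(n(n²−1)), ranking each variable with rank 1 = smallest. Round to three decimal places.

Ranks of variable 1: 5, 4, 1, 3, 2
Ranks of variable 2: 5, 4, 1, 2, 3
d = r₁ − r₂: 0, 0, 0, 1, -1
d²: 0, 0, 0, 1, 1; Σd² = 2
ρ = 1 − 6·2/(5·24) = 1 − 12/120 = 0.900

0.900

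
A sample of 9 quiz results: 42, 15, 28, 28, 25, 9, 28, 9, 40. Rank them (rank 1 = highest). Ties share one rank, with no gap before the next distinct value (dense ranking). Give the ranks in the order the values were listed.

1, 5, 3, 3, 4, 6, 3, 6, 2

Sorted (descending): 42, 40, 28, 28, 28, 25, 15, 9, 9
The 3 values of 28 share dense rank 3.
The 2 values of 9 share dense rank 6.
Remaining distinct values take the next consecutive integers.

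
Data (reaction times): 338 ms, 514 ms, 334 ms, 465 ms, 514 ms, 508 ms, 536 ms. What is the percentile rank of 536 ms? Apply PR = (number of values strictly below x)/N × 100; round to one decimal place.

N = 7.
Strictly below 536: 6. Equal to 536: 1.
PR = 6/7 × 100 = 85.7

85.7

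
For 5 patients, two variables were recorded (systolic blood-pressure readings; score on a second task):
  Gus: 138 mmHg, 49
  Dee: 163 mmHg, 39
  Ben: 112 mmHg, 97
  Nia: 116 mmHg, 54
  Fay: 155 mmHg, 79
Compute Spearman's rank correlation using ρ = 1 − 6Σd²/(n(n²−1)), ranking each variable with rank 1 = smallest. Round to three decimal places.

-0.700

Ranks of variable 1: 3, 5, 1, 2, 4
Ranks of variable 2: 2, 1, 5, 3, 4
d = r₁ − r₂: 1, 4, -4, -1, 0
d²: 1, 16, 16, 1, 0; Σd² = 34
ρ = 1 − 6·34/(5·24) = 1 − 204/120 = -0.700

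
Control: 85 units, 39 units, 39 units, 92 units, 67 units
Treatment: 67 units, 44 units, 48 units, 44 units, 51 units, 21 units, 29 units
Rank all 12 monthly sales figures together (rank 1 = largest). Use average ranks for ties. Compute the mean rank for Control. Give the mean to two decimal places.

5.10

Sorted (descending): 92, 85, 67, 67, 51, 48, 44, 44, 39, 39, 29, 21
The 2 values of 67 occupy positions 3–4 → average rank (3+4)/2 = 3.5.
The 2 values of 44 occupy positions 7–8 → average rank (7+8)/2 = 7.5.
The 2 values of 39 occupy positions 9–10 → average rank (9+10)/2 = 9.5.
Control values → pooled ranks: 85→2, 39→9.5, 39→9.5, 92→1, 67→3.5
Mean rank = (2 + 9.5 + 9.5 + 1 + 3.5) / 5 = 5.10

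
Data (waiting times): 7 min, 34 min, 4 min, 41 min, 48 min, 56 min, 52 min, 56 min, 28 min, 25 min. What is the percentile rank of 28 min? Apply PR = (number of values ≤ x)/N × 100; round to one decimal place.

40.0

N = 10.
Strictly below 28: 3. Equal to 28: 1.
PR = 4/10 × 100 = 40.0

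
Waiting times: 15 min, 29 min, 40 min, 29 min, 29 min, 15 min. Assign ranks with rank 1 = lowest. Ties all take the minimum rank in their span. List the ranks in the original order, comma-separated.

Sorted (ascending): 15, 15, 29, 29, 29, 40
The 2 values of 15 occupy positions 1–2 → each gets rank 1.
The 3 values of 29 occupy positions 3–5 → each gets rank 3.

1, 3, 6, 3, 3, 1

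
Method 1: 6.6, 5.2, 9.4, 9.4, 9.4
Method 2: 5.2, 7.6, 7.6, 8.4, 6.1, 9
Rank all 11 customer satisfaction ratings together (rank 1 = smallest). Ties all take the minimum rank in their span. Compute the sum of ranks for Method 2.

29

Sorted (ascending): 5.2, 5.2, 6.1, 6.6, 7.6, 7.6, 8.4, 9, 9.4, 9.4, 9.4
The 2 values of 5.2 occupy positions 1–2 → each gets rank 1.
The 2 values of 7.6 occupy positions 5–6 → each gets rank 5.
The 3 values of 9.4 occupy positions 9–11 → each gets rank 9.
Method 2 values → pooled ranks: 5.2→1, 7.6→5, 7.6→5, 8.4→7, 6.1→3, 9→8
Rank sum = 1 + 5 + 5 + 7 + 3 + 8 = 29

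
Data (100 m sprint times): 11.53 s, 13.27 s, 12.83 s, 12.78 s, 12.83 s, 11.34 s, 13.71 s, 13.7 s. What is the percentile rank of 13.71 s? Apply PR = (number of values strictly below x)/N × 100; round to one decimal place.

87.5

N = 8.
Strictly below 13.71: 7. Equal to 13.71: 1.
PR = 7/8 × 100 = 87.5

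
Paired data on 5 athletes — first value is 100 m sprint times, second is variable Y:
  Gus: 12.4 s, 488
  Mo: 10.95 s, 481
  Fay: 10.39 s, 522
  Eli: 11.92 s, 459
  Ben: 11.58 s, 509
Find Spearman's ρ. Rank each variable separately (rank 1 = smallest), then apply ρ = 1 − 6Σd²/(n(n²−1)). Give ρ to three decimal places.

-0.500

Ranks of variable 1: 5, 2, 1, 4, 3
Ranks of variable 2: 3, 2, 5, 1, 4
d = r₁ − r₂: 2, 0, -4, 3, -1
d²: 4, 0, 16, 9, 1; Σd² = 30
ρ = 1 − 6·30/(5·24) = 1 − 180/120 = -0.500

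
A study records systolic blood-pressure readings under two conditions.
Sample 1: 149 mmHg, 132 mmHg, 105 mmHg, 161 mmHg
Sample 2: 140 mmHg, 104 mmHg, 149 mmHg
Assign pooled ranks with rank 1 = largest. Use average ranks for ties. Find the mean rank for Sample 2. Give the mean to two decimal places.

4.50

Sorted (descending): 161, 149, 149, 140, 132, 105, 104
The 2 values of 149 occupy positions 2–3 → average rank (2+3)/2 = 2.5.
Sample 2 values → pooled ranks: 140→4, 104→7, 149→2.5
Mean rank = (4 + 7 + 2.5) / 3 = 4.50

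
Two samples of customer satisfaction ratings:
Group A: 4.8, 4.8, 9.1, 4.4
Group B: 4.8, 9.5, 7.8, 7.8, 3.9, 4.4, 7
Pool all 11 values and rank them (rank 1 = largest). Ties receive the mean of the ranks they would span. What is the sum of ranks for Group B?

40.5

Sorted (descending): 9.5, 9.1, 7.8, 7.8, 7, 4.8, 4.8, 4.8, 4.4, 4.4, 3.9
The 2 values of 7.8 occupy positions 3–4 → average rank (3+4)/2 = 3.5.
The 3 values of 4.8 occupy positions 6–8 → average rank 7.
The 2 values of 4.4 occupy positions 9–10 → average rank (9+10)/2 = 9.5.
Group B values → pooled ranks: 4.8→7, 9.5→1, 7.8→3.5, 7.8→3.5, 3.9→11, 4.4→9.5, 7→5
Rank sum = 7 + 1 + 3.5 + 3.5 + 11 + 9.5 + 5 = 40.5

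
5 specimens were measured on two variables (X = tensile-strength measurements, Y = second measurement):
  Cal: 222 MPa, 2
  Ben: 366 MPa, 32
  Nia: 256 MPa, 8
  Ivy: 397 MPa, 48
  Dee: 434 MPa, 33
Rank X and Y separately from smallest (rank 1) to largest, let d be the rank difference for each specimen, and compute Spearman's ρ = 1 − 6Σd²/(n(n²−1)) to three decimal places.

Ranks of variable 1: 1, 3, 2, 4, 5
Ranks of variable 2: 1, 3, 2, 5, 4
d = r₁ − r₂: 0, 0, 0, -1, 1
d²: 0, 0, 0, 1, 1; Σd² = 2
ρ = 1 − 6·2/(5·24) = 1 − 12/120 = 0.900

0.900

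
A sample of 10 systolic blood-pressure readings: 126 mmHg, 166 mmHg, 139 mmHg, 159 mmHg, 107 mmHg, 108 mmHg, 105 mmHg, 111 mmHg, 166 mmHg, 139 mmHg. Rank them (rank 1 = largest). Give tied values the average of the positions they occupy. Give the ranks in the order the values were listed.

Sorted (descending): 166, 166, 159, 139, 139, 126, 111, 108, 107, 105
The 2 values of 166 occupy positions 1–2 → average rank (1+2)/2 = 1.5.
The 2 values of 139 occupy positions 4–5 → average rank (4+5)/2 = 4.5.

6, 1.5, 4.5, 3, 9, 8, 10, 7, 1.5, 4.5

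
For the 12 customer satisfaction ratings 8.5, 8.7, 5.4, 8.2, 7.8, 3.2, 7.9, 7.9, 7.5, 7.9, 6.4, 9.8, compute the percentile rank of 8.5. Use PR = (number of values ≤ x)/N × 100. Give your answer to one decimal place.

N = 12.
Strictly below 8.5: 9. Equal to 8.5: 1.
PR = 10/12 × 100 = 83.3

83.3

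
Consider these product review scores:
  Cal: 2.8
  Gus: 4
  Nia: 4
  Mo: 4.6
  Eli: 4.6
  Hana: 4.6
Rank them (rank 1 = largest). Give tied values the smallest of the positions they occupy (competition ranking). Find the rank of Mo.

Sorted (descending): 4.6, 4.6, 4.6, 4, 4, 2.8
The 3 values of 4.6 occupy positions 1–3 → each gets rank 1.
The 2 values of 4 occupy positions 4–5 → each gets rank 4.
Mo has value 4.6 → rank 1.

1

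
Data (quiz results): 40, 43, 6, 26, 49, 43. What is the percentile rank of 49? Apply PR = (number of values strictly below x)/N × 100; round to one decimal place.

N = 6.
Strictly below 49: 5. Equal to 49: 1.
PR = 5/6 × 100 = 83.3

83.3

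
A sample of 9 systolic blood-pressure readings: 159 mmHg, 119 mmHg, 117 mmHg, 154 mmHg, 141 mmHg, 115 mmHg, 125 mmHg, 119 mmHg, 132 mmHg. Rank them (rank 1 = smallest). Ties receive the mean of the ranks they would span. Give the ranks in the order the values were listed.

9, 3.5, 2, 8, 7, 1, 5, 3.5, 6

Sorted (ascending): 115, 117, 119, 119, 125, 132, 141, 154, 159
The 2 values of 119 occupy positions 3–4 → average rank (3+4)/2 = 3.5.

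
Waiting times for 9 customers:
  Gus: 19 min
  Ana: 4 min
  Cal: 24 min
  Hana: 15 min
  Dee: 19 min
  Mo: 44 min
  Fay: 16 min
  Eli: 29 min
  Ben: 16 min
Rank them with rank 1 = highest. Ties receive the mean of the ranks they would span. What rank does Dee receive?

Sorted (descending): 44, 29, 24, 19, 19, 16, 16, 15, 4
The 2 values of 19 occupy positions 4–5 → average rank (4+5)/2 = 4.5.
The 2 values of 16 occupy positions 6–7 → average rank (6+7)/2 = 6.5.
Dee has value 19 min → rank 4.5.

4.5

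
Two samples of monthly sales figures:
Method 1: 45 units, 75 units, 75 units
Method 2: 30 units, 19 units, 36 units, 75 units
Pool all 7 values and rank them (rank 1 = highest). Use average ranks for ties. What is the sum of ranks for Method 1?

Sorted (descending): 75, 75, 75, 45, 36, 30, 19
The 3 values of 75 occupy positions 1–3 → average rank 2.
Method 1 values → pooled ranks: 45→4, 75→2, 75→2
Rank sum = 4 + 2 + 2 = 8

8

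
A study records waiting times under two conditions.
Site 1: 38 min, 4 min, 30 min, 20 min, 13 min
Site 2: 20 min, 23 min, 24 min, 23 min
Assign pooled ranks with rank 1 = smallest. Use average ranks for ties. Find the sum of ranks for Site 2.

Sorted (ascending): 4, 13, 20, 20, 23, 23, 24, 30, 38
The 2 values of 20 occupy positions 3–4 → average rank (3+4)/2 = 3.5.
The 2 values of 23 occupy positions 5–6 → average rank (5+6)/2 = 5.5.
Site 2 values → pooled ranks: 20→3.5, 23→5.5, 24→7, 23→5.5
Rank sum = 3.5 + 5.5 + 7 + 5.5 = 21.5

21.5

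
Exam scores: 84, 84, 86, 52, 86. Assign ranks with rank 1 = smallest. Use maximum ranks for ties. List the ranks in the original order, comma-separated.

3, 3, 5, 1, 5

Sorted (ascending): 52, 84, 84, 86, 86
The 2 values of 84 occupy positions 2–3 → each gets rank 3.
The 2 values of 86 occupy positions 4–5 → each gets rank 5.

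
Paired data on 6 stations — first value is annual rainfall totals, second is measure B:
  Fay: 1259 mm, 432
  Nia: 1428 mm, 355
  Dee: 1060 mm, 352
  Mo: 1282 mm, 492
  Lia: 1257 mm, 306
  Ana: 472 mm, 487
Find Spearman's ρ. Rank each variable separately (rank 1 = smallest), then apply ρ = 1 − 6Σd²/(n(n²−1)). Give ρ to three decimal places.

Ranks of variable 1: 4, 6, 2, 5, 3, 1
Ranks of variable 2: 4, 3, 2, 6, 1, 5
d = r₁ − r₂: 0, 3, 0, -1, 2, -4
d²: 0, 9, 0, 1, 4, 16; Σd² = 30
ρ = 1 − 6·30/(6·35) = 1 − 180/210 = 0.143

0.143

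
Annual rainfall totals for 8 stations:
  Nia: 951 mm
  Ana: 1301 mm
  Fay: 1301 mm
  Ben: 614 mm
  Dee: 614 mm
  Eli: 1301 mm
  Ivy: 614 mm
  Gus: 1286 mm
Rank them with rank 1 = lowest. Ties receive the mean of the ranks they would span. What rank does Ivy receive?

Sorted (ascending): 614, 614, 614, 951, 1286, 1301, 1301, 1301
The 3 values of 614 occupy positions 1–3 → average rank 2.
The 3 values of 1301 occupy positions 6–8 → average rank 7.
Ivy has value 614 mm → rank 2.

2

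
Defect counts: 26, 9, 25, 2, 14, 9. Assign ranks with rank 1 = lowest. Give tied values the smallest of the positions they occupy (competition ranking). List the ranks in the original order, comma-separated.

6, 2, 5, 1, 4, 2

Sorted (ascending): 2, 9, 9, 14, 25, 26
The 2 values of 9 occupy positions 2–3 → each gets rank 2.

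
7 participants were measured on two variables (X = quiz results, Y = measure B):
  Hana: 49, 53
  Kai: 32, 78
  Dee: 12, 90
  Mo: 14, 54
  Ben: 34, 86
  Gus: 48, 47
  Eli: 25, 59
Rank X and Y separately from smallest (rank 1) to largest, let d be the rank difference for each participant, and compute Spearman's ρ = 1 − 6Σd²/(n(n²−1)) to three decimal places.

-0.607

Ranks of variable 1: 7, 4, 1, 2, 5, 6, 3
Ranks of variable 2: 2, 5, 7, 3, 6, 1, 4
d = r₁ − r₂: 5, -1, -6, -1, -1, 5, -1
d²: 25, 1, 36, 1, 1, 25, 1; Σd² = 90
ρ = 1 − 6·90/(7·48) = 1 − 540/336 = -0.607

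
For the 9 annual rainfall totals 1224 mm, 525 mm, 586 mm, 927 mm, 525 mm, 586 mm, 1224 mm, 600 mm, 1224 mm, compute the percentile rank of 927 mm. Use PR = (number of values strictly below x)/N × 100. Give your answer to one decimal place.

55.6

N = 9.
Strictly below 927: 5. Equal to 927: 1.
PR = 5/9 × 100 = 55.6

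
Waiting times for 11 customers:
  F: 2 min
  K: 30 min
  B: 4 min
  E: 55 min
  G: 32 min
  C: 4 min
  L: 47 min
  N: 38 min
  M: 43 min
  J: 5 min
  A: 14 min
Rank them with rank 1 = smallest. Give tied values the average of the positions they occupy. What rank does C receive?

2.5

Sorted (ascending): 2, 4, 4, 5, 14, 30, 32, 38, 43, 47, 55
The 2 values of 4 occupy positions 2–3 → average rank (2+3)/2 = 2.5.
C has value 4 min → rank 2.5.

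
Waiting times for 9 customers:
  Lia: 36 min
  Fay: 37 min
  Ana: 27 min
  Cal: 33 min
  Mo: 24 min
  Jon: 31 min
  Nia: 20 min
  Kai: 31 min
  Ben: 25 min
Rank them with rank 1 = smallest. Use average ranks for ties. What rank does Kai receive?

5.5

Sorted (ascending): 20, 24, 25, 27, 31, 31, 33, 36, 37
The 2 values of 31 occupy positions 5–6 → average rank (5+6)/2 = 5.5.
Kai has value 31 min → rank 5.5.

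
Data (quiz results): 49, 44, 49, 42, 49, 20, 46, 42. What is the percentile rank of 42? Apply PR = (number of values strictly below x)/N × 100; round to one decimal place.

N = 8.
Strictly below 42: 1. Equal to 42: 2.
PR = 1/8 × 100 = 12.5

12.5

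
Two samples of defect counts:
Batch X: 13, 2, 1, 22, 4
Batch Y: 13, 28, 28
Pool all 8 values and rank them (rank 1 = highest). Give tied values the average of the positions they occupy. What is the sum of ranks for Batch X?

28.5

Sorted (descending): 28, 28, 22, 13, 13, 4, 2, 1
The 2 values of 28 occupy positions 1–2 → average rank (1+2)/2 = 1.5.
The 2 values of 13 occupy positions 4–5 → average rank (4+5)/2 = 4.5.
Batch X values → pooled ranks: 13→4.5, 2→7, 1→8, 22→3, 4→6
Rank sum = 4.5 + 7 + 8 + 3 + 6 = 28.5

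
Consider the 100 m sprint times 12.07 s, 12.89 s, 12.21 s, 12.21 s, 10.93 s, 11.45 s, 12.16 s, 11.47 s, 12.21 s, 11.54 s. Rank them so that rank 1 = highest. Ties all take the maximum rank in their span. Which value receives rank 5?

Sorted (descending): 12.89, 12.21, 12.21, 12.21, 12.16, 12.07, 11.54, 11.47, 11.45, 10.93
The 3 values of 12.21 occupy positions 2–4 → each gets rank 4.
Rank 5 → value 12.16.

12.16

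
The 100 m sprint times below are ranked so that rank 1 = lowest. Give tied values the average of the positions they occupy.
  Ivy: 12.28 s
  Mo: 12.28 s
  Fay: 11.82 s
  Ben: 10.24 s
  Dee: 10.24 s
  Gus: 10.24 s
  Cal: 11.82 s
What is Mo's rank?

6.5

Sorted (ascending): 10.24, 10.24, 10.24, 11.82, 11.82, 12.28, 12.28
The 3 values of 10.24 occupy positions 1–3 → average rank 2.
The 2 values of 11.82 occupy positions 4–5 → average rank (4+5)/2 = 4.5.
The 2 values of 12.28 occupy positions 6–7 → average rank (6+7)/2 = 6.5.
Mo has value 12.28 s → rank 6.5.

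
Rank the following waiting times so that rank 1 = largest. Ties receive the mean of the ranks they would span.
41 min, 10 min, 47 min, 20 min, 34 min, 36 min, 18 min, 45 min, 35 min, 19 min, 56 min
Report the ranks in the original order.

4, 11, 2, 8, 7, 5, 10, 3, 6, 9, 1

Sorted (descending): 56, 47, 45, 41, 36, 35, 34, 20, 19, 18, 10
No ties — each value takes its position as its rank.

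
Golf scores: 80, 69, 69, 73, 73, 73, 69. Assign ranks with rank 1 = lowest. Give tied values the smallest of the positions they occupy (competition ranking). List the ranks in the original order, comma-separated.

Sorted (ascending): 69, 69, 69, 73, 73, 73, 80
The 3 values of 69 occupy positions 1–3 → each gets rank 1.
The 3 values of 73 occupy positions 4–6 → each gets rank 4.

7, 1, 1, 4, 4, 4, 1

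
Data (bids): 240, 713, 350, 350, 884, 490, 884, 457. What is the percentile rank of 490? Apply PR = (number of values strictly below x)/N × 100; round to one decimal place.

N = 8.
Strictly below 490: 4. Equal to 490: 1.
PR = 4/8 × 100 = 50.0

50.0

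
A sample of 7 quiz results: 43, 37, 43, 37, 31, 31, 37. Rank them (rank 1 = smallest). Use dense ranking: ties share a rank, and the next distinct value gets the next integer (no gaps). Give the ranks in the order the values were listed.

3, 2, 3, 2, 1, 1, 2

Sorted (ascending): 31, 31, 37, 37, 37, 43, 43
The 2 values of 31 share dense rank 1.
The 3 values of 37 share dense rank 2.
The 2 values of 43 share dense rank 3.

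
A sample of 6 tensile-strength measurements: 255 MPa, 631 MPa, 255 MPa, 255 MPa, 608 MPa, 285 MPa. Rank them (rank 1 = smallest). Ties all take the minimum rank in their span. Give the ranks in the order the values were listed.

1, 6, 1, 1, 5, 4

Sorted (ascending): 255, 255, 255, 285, 608, 631
The 3 values of 255 occupy positions 1–3 → each gets rank 1.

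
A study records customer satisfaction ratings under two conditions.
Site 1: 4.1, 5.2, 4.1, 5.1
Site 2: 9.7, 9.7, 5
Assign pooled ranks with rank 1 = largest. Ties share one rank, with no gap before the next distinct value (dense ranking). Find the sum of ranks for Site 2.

6

Sorted (descending): 9.7, 9.7, 5.2, 5.1, 5, 4.1, 4.1
The 2 values of 9.7 share dense rank 1.
The 2 values of 4.1 share dense rank 5.
Remaining distinct values take the next consecutive integers.
Site 2 values → pooled ranks: 9.7→1, 9.7→1, 5→4
Rank sum = 1 + 1 + 4 = 6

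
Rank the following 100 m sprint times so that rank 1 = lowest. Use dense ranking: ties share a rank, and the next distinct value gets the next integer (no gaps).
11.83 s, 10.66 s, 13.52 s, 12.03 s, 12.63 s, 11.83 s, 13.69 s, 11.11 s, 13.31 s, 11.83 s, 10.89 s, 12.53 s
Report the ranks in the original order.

Sorted (ascending): 10.66, 10.89, 11.11, 11.83, 11.83, 11.83, 12.03, 12.53, 12.63, 13.31, 13.52, 13.69
The 3 values of 11.83 share dense rank 4.
Remaining distinct values take the next consecutive integers.

4, 1, 9, 5, 7, 4, 10, 3, 8, 4, 2, 6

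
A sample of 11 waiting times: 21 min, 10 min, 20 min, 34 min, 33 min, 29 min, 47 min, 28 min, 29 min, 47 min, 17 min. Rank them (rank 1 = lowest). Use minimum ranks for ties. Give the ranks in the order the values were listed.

Sorted (ascending): 10, 17, 20, 21, 28, 29, 29, 33, 34, 47, 47
The 2 values of 29 occupy positions 6–7 → each gets rank 6.
The 2 values of 47 occupy positions 10–11 → each gets rank 10.

4, 1, 3, 9, 8, 6, 10, 5, 6, 10, 2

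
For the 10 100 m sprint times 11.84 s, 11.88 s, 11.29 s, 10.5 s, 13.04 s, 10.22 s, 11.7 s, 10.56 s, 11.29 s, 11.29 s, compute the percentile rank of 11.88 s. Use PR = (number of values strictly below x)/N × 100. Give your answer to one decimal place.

80.0

N = 10.
Strictly below 11.88: 8. Equal to 11.88: 1.
PR = 8/10 × 100 = 80.0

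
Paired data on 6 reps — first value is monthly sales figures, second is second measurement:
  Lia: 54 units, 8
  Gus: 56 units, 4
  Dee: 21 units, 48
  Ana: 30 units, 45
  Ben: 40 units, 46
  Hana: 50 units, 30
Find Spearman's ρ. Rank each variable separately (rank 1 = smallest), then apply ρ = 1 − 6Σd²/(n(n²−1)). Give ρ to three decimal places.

Ranks of variable 1: 5, 6, 1, 2, 3, 4
Ranks of variable 2: 2, 1, 6, 4, 5, 3
d = r₁ − r₂: 3, 5, -5, -2, -2, 1
d²: 9, 25, 25, 4, 4, 1; Σd² = 68
ρ = 1 − 6·68/(6·35) = 1 − 408/210 = -0.943

-0.943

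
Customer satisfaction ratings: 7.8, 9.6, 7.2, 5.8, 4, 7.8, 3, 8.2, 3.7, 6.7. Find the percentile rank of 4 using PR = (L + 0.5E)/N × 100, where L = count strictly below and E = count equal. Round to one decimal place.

N = 10.
Strictly below 4: 2. Equal to 4: 1.
PR = (2 + 0.5·1)/10 × 100 = 25.0

25.0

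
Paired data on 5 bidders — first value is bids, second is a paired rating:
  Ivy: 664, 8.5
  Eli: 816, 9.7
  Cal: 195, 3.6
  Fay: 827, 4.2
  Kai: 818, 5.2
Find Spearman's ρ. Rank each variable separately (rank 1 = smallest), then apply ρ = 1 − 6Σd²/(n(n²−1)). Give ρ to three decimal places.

0.100

Ranks of variable 1: 2, 3, 1, 5, 4
Ranks of variable 2: 4, 5, 1, 2, 3
d = r₁ − r₂: -2, -2, 0, 3, 1
d²: 4, 4, 0, 9, 1; Σd² = 18
ρ = 1 − 6·18/(5·24) = 1 − 108/120 = 0.100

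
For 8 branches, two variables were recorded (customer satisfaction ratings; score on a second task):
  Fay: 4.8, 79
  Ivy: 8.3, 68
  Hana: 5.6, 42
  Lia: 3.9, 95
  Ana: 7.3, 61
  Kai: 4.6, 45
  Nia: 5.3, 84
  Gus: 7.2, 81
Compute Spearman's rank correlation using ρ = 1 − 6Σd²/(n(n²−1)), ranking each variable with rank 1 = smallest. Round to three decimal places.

-0.310

Ranks of variable 1: 3, 8, 5, 1, 7, 2, 4, 6
Ranks of variable 2: 5, 4, 1, 8, 3, 2, 7, 6
d = r₁ − r₂: -2, 4, 4, -7, 4, 0, -3, 0
d²: 4, 16, 16, 49, 16, 0, 9, 0; Σd² = 110
ρ = 1 − 6·110/(8·63) = 1 − 660/504 = -0.310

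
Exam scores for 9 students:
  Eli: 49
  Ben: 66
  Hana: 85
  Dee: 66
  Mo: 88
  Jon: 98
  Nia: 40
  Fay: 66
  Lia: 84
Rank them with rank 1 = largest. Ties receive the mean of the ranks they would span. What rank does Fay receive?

6

Sorted (descending): 98, 88, 85, 84, 66, 66, 66, 49, 40
The 3 values of 66 occupy positions 5–7 → average rank 6.
Fay has value 66 → rank 6.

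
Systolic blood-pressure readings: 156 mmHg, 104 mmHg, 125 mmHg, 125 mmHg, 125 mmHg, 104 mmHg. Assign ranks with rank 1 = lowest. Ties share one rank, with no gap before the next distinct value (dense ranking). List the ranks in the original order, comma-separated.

3, 1, 2, 2, 2, 1

Sorted (ascending): 104, 104, 125, 125, 125, 156
The 2 values of 104 share dense rank 1.
The 3 values of 125 share dense rank 2.
Remaining distinct values take the next consecutive integers.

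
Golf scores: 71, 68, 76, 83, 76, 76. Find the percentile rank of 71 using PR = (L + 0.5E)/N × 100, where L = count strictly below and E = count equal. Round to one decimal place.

N = 6.
Strictly below 71: 1. Equal to 71: 1.
PR = (1 + 0.5·1)/6 × 100 = 25.0

25.0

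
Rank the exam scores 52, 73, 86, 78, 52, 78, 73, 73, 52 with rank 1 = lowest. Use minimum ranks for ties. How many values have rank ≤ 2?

3

Sorted (ascending): 52, 52, 52, 73, 73, 73, 78, 78, 86
The 3 values of 52 occupy positions 1–3 → each gets rank 1.
The 3 values of 73 occupy positions 4–6 → each gets rank 4.
The 2 values of 78 occupy positions 7–8 → each gets rank 7.
Ranks ≤ 2: {1, 1, 1} → 3 values.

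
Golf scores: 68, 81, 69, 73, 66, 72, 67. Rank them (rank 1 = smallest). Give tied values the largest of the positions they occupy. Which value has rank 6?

Sorted (ascending): 66, 67, 68, 69, 72, 73, 81
No ties — each value takes its position as its rank.
Rank 6 → value 73.

73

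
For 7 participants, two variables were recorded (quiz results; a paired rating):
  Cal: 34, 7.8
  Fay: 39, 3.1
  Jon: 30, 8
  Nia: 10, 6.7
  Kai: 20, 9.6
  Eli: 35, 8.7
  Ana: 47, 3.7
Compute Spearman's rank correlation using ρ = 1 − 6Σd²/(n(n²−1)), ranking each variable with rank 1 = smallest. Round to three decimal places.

Ranks of variable 1: 4, 6, 3, 1, 2, 5, 7
Ranks of variable 2: 4, 1, 5, 3, 7, 6, 2
d = r₁ − r₂: 0, 5, -2, -2, -5, -1, 5
d²: 0, 25, 4, 4, 25, 1, 25; Σd² = 84
ρ = 1 − 6·84/(7·48) = 1 − 504/336 = -0.500

-0.500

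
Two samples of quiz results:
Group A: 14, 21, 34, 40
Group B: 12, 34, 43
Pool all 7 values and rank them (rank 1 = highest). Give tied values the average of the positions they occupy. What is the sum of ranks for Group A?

Sorted (descending): 43, 40, 34, 34, 21, 14, 12
The 2 values of 34 occupy positions 3–4 → average rank (3+4)/2 = 3.5.
Group A values → pooled ranks: 14→6, 21→5, 34→3.5, 40→2
Rank sum = 6 + 5 + 3.5 + 2 = 16.5

16.5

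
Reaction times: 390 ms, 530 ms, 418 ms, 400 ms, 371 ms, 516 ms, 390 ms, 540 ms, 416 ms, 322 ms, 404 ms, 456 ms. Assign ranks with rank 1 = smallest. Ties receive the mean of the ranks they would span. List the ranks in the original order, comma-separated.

3.5, 11, 8, 5, 2, 10, 3.5, 12, 7, 1, 6, 9

Sorted (ascending): 322, 371, 390, 390, 400, 404, 416, 418, 456, 516, 530, 540
The 2 values of 390 occupy positions 3–4 → average rank (3+4)/2 = 3.5.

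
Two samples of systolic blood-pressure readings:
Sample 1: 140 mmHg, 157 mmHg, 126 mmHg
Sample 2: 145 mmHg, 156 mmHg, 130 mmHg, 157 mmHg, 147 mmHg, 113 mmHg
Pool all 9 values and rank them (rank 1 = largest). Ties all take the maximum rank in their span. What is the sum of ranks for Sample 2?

Sorted (descending): 157, 157, 156, 147, 145, 140, 130, 126, 113
The 2 values of 157 occupy positions 1–2 → each gets rank 2.
Sample 2 values → pooled ranks: 145→5, 156→3, 130→7, 157→2, 147→4, 113→9
Rank sum = 5 + 3 + 7 + 2 + 4 + 9 = 30

30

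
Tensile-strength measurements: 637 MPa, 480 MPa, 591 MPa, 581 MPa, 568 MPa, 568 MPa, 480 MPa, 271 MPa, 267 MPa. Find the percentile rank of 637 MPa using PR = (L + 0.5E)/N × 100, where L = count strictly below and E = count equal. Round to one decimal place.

N = 9.
Strictly below 637: 8. Equal to 637: 1.
PR = (8 + 0.5·1)/9 × 100 = 94.4

94.4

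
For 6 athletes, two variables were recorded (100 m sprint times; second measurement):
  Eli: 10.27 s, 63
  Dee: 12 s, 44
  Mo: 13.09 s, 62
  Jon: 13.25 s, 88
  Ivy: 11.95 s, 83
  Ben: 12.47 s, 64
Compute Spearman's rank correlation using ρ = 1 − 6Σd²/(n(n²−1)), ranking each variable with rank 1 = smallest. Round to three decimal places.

0.257

Ranks of variable 1: 1, 3, 5, 6, 2, 4
Ranks of variable 2: 3, 1, 2, 6, 5, 4
d = r₁ − r₂: -2, 2, 3, 0, -3, 0
d²: 4, 4, 9, 0, 9, 0; Σd² = 26
ρ = 1 − 6·26/(6·35) = 1 − 156/210 = 0.257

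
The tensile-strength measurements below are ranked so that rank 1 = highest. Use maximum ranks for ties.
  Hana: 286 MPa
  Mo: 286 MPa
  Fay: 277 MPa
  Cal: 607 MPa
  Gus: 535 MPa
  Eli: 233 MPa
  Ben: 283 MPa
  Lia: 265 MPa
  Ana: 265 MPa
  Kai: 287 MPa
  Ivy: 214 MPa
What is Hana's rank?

5

Sorted (descending): 607, 535, 287, 286, 286, 283, 277, 265, 265, 233, 214
The 2 values of 286 occupy positions 4–5 → each gets rank 5.
The 2 values of 265 occupy positions 8–9 → each gets rank 9.
Hana has value 286 MPa → rank 5.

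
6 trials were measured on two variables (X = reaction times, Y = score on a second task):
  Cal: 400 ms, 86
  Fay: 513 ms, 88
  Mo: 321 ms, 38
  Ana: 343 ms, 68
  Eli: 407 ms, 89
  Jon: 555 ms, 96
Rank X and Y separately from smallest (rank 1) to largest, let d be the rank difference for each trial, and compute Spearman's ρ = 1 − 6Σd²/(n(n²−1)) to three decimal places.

Ranks of variable 1: 3, 5, 1, 2, 4, 6
Ranks of variable 2: 3, 4, 1, 2, 5, 6
d = r₁ − r₂: 0, 1, 0, 0, -1, 0
d²: 0, 1, 0, 0, 1, 0; Σd² = 2
ρ = 1 − 6·2/(6·35) = 1 − 12/210 = 0.943

0.943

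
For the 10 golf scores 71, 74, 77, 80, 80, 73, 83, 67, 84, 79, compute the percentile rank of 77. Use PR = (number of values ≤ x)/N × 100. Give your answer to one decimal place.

50.0

N = 10.
Strictly below 77: 4. Equal to 77: 1.
PR = 5/10 × 100 = 50.0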